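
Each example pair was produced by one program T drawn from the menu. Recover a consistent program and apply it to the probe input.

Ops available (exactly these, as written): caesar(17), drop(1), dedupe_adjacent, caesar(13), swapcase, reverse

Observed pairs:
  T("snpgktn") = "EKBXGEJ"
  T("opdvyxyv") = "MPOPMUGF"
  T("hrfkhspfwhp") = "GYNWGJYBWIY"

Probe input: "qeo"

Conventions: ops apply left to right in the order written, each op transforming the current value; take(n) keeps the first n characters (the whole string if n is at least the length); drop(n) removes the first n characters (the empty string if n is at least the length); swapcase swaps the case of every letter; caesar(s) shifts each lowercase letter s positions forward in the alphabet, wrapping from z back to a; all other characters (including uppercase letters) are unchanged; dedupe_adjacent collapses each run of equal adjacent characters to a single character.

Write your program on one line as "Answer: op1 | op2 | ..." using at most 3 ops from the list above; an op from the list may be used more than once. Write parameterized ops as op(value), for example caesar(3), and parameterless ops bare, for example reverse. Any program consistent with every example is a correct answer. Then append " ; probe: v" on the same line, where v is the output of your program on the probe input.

caesar(17) | swapcase | reverse ; probe: "FVH"

Check, running the answer program on each example:
  "snpgktn" -> "jegxbke" -> "JEGXBKE" -> "EKBXGEJ"
  "opdvyxyv" -> "fgumpopm" -> "FGUMPOPM" -> "MPOPMUGF"
  "hrfkhspfwhp" -> "yiwbyjgwnyg" -> "YIWBYJGWNYG" -> "GYNWGJYBWIY"
  probe: "qeo" -> "hvf" -> "HVF" -> "FVH"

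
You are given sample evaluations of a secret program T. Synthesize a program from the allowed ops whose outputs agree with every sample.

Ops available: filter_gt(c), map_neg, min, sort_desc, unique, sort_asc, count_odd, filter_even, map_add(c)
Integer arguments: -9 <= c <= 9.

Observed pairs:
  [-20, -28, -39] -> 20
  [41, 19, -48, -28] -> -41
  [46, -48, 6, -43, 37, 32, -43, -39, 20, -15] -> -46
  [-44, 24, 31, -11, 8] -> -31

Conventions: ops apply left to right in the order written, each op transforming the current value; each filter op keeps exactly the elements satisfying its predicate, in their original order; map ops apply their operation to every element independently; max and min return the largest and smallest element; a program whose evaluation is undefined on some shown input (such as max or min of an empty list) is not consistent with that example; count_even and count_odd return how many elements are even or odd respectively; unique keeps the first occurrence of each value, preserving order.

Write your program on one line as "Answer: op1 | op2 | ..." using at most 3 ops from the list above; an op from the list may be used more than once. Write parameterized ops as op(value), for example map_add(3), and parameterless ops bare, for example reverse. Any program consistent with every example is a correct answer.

map_neg | min

Check, running the answer program on each example:
  [-20, -28, -39] -> [20, 28, 39] -> 20
  [41, 19, -48, -28] -> [-41, -19, 48, 28] -> -41
  [46, -48, 6, -43, 37, 32, -43, -39, 20, -15] -> [-46, 48, -6, 43, -37, -32, 43, 39, -20, 15] -> -46
  [-44, 24, 31, -11, 8] -> [44, -24, -31, 11, -8] -> -31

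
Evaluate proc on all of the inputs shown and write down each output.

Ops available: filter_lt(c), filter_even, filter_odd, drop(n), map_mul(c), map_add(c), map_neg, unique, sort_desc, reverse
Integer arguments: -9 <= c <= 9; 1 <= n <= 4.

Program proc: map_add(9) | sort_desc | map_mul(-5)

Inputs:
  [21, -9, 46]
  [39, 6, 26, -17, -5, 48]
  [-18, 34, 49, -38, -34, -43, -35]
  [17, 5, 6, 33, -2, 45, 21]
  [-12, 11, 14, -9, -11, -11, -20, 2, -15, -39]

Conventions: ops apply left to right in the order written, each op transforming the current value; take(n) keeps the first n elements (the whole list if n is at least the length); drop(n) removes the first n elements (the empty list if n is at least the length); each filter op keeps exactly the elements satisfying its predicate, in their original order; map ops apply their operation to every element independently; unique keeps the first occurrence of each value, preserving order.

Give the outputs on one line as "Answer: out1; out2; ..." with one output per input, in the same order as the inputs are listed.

[-275, -150, 0]; [-285, -240, -175, -75, -20, 40]; [-290, -215, 45, 125, 130, 145, 170]; [-270, -210, -150, -130, -75, -70, -35]; [-115, -100, -55, 0, 10, 10, 15, 30, 55, 150]

Execution, op by op:
  [21, -9, 46] -> [30, 0, 55] -> [55, 30, 0] -> [-275, -150, 0]
  [39, 6, 26, -17, -5, 48] -> [48, 15, 35, -8, 4, 57] -> [57, 48, 35, 15, 4, -8] -> [-285, -240, -175, -75, -20, 40]
  [-18, 34, 49, -38, -34, -43, -35] -> [-9, 43, 58, -29, -25, -34, -26] -> [58, 43, -9, -25, -26, -29, -34] -> [-290, -215, 45, 125, 130, 145, 170]
  [17, 5, 6, 33, -2, 45, 21] -> [26, 14, 15, 42, 7, 54, 30] -> [54, 42, 30, 26, 15, 14, 7] -> [-270, -210, -150, -130, -75, -70, -35]
  [-12, 11, 14, -9, -11, -11, -20, 2, -15, -39] -> [-3, 20, 23, 0, -2, -2, -11, 11, -6, -30] -> [23, 20, 11, 0, -2, -2, -3, -6, -11, -30] -> [-115, -100, -55, 0, 10, 10, 15, 30, 55, 150]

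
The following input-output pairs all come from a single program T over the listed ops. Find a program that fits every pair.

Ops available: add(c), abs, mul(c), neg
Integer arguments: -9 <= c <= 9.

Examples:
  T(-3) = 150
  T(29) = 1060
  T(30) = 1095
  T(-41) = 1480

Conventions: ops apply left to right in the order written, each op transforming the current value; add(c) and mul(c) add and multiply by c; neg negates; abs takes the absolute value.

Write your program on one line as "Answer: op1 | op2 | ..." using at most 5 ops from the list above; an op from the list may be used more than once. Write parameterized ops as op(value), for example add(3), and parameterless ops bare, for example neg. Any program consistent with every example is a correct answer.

abs | mul(-7) | add(-9) | mul(5) | abs

Check, running the answer program on each example:
  -3 -> 3 -> -21 -> -30 -> -150 -> 150
  29 -> 29 -> -203 -> -212 -> -1060 -> 1060
  30 -> 30 -> -210 -> -219 -> -1095 -> 1095
  -41 -> 41 -> -287 -> -296 -> -1480 -> 1480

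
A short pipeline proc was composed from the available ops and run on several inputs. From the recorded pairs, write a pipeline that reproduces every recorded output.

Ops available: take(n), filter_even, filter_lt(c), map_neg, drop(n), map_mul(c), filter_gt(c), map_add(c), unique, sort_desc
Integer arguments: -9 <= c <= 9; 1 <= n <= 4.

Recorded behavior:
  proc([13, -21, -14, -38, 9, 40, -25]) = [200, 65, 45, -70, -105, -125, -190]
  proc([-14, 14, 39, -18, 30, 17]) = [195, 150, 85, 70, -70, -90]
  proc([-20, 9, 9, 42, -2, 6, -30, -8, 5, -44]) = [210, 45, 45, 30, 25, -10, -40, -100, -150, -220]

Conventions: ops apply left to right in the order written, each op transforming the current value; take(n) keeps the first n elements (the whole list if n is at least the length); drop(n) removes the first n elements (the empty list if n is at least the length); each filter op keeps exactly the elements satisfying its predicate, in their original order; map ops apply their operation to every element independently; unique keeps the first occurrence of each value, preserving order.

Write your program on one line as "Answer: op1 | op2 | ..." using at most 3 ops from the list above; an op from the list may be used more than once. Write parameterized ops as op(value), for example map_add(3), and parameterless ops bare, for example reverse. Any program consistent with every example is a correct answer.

sort_desc | map_neg | map_mul(-5)

Check, running the answer program on each example:
  [13, -21, -14, -38, 9, 40, -25] -> [40, 13, 9, -14, -21, -25, -38] -> [-40, -13, -9, 14, 21, 25, 38] -> [200, 65, 45, -70, -105, -125, -190]
  [-14, 14, 39, -18, 30, 17] -> [39, 30, 17, 14, -14, -18] -> [-39, -30, -17, -14, 14, 18] -> [195, 150, 85, 70, -70, -90]
  [-20, 9, 9, 42, -2, 6, -30, -8, 5, -44] -> [42, 9, 9, 6, 5, -2, -8, -20, -30, -44] -> [-42, -9, -9, -6, -5, 2, 8, 20, 30, 44] -> [210, 45, 45, 30, 25, -10, -40, -100, -150, -220]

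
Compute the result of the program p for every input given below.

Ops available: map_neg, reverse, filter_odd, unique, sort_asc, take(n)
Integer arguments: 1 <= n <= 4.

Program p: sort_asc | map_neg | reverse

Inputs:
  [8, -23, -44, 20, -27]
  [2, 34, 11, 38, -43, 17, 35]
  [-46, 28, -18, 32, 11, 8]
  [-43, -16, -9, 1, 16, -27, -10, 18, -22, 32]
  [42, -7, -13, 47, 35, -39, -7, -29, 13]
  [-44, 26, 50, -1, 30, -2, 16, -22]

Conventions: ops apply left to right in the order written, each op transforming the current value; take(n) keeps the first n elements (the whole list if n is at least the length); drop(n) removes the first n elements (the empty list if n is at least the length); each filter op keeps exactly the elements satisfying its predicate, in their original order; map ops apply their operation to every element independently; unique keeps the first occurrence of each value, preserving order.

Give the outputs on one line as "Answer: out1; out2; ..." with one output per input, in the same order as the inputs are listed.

[-20, -8, 23, 27, 44]; [-38, -35, -34, -17, -11, -2, 43]; [-32, -28, -11, -8, 18, 46]; [-32, -18, -16, -1, 9, 10, 16, 22, 27, 43]; [-47, -42, -35, -13, 7, 7, 13, 29, 39]; [-50, -30, -26, -16, 1, 2, 22, 44]

Execution, op by op:
  [8, -23, -44, 20, -27] -> [-44, -27, -23, 8, 20] -> [44, 27, 23, -8, -20] -> [-20, -8, 23, 27, 44]
  [2, 34, 11, 38, -43, 17, 35] -> [-43, 2, 11, 17, 34, 35, 38] -> [43, -2, -11, -17, -34, -35, -38] -> [-38, -35, -34, -17, -11, -2, 43]
  [-46, 28, -18, 32, 11, 8] -> [-46, -18, 8, 11, 28, 32] -> [46, 18, -8, -11, -28, -32] -> [-32, -28, -11, -8, 18, 46]
  [-43, -16, -9, 1, 16, -27, -10, 18, -22, 32] -> [-43, -27, -22, -16, -10, -9, 1, 16, 18, 32] -> [43, 27, 22, 16, 10, 9, -1, -16, -18, -32] -> [-32, -18, -16, -1, 9, 10, 16, 22, 27, 43]
  [42, -7, -13, 47, 35, -39, -7, -29, 13] -> [-39, -29, -13, -7, -7, 13, 35, 42, 47] -> [39, 29, 13, 7, 7, -13, -35, -42, -47] -> [-47, -42, -35, -13, 7, 7, 13, 29, 39]
  [-44, 26, 50, -1, 30, -2, 16, -22] -> [-44, -22, -2, -1, 16, 26, 30, 50] -> [44, 22, 2, 1, -16, -26, -30, -50] -> [-50, -30, -26, -16, 1, 2, 22, 44]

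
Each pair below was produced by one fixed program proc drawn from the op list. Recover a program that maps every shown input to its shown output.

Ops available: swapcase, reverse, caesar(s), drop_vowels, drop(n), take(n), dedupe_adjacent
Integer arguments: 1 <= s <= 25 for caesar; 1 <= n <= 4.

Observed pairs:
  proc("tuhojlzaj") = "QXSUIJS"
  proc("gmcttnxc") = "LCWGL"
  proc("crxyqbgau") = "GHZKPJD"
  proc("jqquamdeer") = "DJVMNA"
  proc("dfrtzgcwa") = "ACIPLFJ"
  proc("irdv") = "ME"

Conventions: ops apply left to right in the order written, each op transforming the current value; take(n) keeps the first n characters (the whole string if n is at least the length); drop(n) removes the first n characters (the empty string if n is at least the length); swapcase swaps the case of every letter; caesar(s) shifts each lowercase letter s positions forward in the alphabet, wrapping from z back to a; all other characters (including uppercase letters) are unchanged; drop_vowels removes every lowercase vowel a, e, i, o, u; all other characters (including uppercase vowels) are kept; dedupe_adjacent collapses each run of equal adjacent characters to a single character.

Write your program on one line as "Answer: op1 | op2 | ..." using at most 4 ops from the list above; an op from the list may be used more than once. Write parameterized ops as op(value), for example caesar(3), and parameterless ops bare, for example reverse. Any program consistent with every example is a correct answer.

caesar(9) | swapcase | dedupe_adjacent | drop(2)

Check, running the answer program on each example:
  "tuhojlzaj" -> "cdqxsuijs" -> "CDQXSUIJS" -> "CDQXSUIJS" -> "QXSUIJS"
  "gmcttnxc" -> "pvlccwgl" -> "PVLCCWGL" -> "PVLCWGL" -> "LCWGL"
  "crxyqbgau" -> "laghzkpjd" -> "LAGHZKPJD" -> "LAGHZKPJD" -> "GHZKPJD"
  "jqquamdeer" -> "szzdjvmnna" -> "SZZDJVMNNA" -> "SZDJVMNA" -> "DJVMNA"
  "dfrtzgcwa" -> "moaciplfj" -> "MOACIPLFJ" -> "MOACIPLFJ" -> "ACIPLFJ"
  "irdv" -> "rame" -> "RAME" -> "RAME" -> "ME"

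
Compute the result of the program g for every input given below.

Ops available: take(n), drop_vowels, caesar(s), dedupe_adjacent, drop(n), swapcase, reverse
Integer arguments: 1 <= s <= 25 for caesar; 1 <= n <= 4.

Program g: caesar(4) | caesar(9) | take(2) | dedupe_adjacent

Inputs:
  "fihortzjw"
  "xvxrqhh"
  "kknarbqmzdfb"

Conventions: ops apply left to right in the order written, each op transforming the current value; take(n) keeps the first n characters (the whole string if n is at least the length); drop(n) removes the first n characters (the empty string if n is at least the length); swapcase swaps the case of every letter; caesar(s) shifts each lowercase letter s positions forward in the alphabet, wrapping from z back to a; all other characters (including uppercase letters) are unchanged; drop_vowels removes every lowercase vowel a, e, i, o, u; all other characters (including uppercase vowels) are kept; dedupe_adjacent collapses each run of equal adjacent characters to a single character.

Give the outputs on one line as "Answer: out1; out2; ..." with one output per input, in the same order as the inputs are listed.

Execution, op by op:
  "fihortzjw" -> "jmlsvxdna" -> "svubegmwj" -> "sv" -> "sv"
  "xvxrqhh" -> "bzbvull" -> "kikeduu" -> "ki" -> "ki"
  "kknarbqmzdfb" -> "oorevfuqdhjf" -> "xxaneodzmqso" -> "xx" -> "x"

"sv"; "ki"; "x"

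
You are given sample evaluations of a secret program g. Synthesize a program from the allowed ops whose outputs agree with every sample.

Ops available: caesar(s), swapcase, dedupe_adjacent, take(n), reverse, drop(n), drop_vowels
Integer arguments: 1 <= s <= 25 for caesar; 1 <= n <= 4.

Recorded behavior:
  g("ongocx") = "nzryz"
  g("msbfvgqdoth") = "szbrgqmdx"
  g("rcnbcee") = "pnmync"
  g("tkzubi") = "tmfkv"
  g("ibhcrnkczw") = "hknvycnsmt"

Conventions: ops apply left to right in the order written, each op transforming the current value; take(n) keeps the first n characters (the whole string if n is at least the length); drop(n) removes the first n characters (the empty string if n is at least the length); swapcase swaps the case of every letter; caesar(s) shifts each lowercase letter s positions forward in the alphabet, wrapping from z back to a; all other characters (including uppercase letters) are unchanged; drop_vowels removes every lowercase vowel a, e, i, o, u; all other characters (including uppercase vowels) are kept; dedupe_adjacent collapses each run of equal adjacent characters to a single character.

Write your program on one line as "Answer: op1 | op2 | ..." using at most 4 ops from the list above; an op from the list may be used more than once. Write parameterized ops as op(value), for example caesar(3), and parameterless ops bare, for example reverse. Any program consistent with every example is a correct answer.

caesar(11) | dedupe_adjacent | reverse | drop_vowels

Check, running the answer program on each example:
  "ongocx" -> "zyrzni" -> "zyrzni" -> "inzryz" -> "nzryz"
  "msbfvgqdoth" -> "xdmqgrbozes" -> "xdmqgrbozes" -> "sezobrgqmdx" -> "szbrgqmdx"
  "rcnbcee" -> "cnymnpp" -> "cnymnp" -> "pnmync" -> "pnmync"
  "tkzubi" -> "evkfmt" -> "evkfmt" -> "tmfkve" -> "tmfkv"
  "ibhcrnkczw" -> "tmsncyvnkh" -> "tmsncyvnkh" -> "hknvycnsmt" -> "hknvycnsmt"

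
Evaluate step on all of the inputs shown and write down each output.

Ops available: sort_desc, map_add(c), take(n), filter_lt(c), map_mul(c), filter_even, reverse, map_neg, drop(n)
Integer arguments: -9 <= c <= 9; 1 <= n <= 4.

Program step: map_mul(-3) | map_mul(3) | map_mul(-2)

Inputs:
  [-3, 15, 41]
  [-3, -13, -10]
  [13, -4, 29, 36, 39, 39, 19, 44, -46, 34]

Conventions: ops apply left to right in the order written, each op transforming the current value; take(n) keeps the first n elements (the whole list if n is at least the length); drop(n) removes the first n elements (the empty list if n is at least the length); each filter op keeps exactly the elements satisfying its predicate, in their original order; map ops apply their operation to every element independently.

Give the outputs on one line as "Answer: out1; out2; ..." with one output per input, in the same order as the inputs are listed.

[-54, 270, 738]; [-54, -234, -180]; [234, -72, 522, 648, 702, 702, 342, 792, -828, 612]

Execution, op by op:
  [-3, 15, 41] -> [9, -45, -123] -> [27, -135, -369] -> [-54, 270, 738]
  [-3, -13, -10] -> [9, 39, 30] -> [27, 117, 90] -> [-54, -234, -180]
  [13, -4, 29, 36, 39, 39, 19, 44, -46, 34] -> [-39, 12, -87, -108, -117, -117, -57, -132, 138, -102] -> [-117, 36, -261, -324, -351, -351, -171, -396, 414, -306] -> [234, -72, 522, 648, 702, 702, 342, 792, -828, 612]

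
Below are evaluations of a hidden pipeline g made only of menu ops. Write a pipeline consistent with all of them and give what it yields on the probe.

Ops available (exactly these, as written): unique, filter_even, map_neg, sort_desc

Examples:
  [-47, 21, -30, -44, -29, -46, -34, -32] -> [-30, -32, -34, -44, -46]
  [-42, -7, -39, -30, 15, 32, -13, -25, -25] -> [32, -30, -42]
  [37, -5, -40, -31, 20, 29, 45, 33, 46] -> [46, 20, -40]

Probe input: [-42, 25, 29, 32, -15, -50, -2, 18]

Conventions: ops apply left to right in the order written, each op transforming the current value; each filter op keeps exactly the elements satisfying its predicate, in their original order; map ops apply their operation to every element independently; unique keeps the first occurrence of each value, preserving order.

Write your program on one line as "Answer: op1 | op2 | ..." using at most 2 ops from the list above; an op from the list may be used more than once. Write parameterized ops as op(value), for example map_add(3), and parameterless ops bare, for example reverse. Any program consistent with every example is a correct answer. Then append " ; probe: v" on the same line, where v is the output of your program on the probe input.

sort_desc | filter_even ; probe: [32, 18, -2, -42, -50]

Check, running the answer program on each example:
  [-47, 21, -30, -44, -29, -46, -34, -32] -> [21, -29, -30, -32, -34, -44, -46, -47] -> [-30, -32, -34, -44, -46]
  [-42, -7, -39, -30, 15, 32, -13, -25, -25] -> [32, 15, -7, -13, -25, -25, -30, -39, -42] -> [32, -30, -42]
  [37, -5, -40, -31, 20, 29, 45, 33, 46] -> [46, 45, 37, 33, 29, 20, -5, -31, -40] -> [46, 20, -40]
  probe: [-42, 25, 29, 32, -15, -50, -2, 18] -> [32, 29, 25, 18, -2, -15, -42, -50] -> [32, 18, -2, -42, -50]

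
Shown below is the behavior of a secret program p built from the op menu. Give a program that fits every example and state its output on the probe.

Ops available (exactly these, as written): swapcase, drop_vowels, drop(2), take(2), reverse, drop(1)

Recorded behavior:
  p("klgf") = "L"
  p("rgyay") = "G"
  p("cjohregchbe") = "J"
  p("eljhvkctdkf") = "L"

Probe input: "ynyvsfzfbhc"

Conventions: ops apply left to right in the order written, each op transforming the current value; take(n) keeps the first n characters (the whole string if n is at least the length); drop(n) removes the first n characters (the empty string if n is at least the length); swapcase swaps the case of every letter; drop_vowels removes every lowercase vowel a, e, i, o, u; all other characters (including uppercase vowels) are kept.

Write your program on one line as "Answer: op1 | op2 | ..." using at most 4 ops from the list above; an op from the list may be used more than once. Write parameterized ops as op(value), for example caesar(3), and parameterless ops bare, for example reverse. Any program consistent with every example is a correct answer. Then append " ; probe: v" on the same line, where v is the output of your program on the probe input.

swapcase | take(2) | drop(1) ; probe: "N"

Check, running the answer program on each example:
  "klgf" -> "KLGF" -> "KL" -> "L"
  "rgyay" -> "RGYAY" -> "RG" -> "G"
  "cjohregchbe" -> "CJOHREGCHBE" -> "CJ" -> "J"
  "eljhvkctdkf" -> "ELJHVKCTDKF" -> "EL" -> "L"
  probe: "ynyvsfzfbhc" -> "YNYVSFZFBHC" -> "YN" -> "N"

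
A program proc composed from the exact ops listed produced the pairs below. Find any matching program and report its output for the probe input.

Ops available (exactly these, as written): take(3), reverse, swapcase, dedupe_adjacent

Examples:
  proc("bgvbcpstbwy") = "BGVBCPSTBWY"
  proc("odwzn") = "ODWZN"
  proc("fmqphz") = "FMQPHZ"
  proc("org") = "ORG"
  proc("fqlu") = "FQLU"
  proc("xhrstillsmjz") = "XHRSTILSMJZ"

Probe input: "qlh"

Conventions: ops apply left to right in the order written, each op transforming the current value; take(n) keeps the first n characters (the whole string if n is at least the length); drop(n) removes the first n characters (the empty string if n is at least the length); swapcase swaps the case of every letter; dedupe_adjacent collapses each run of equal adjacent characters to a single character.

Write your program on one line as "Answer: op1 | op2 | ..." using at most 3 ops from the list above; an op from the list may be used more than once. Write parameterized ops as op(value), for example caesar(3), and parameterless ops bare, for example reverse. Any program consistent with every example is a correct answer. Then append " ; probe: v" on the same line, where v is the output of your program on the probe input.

dedupe_adjacent | swapcase ; probe: "QLH"

Check, running the answer program on each example:
  "bgvbcpstbwy" -> "bgvbcpstbwy" -> "BGVBCPSTBWY"
  "odwzn" -> "odwzn" -> "ODWZN"
  "fmqphz" -> "fmqphz" -> "FMQPHZ"
  "org" -> "org" -> "ORG"
  "fqlu" -> "fqlu" -> "FQLU"
  "xhrstillsmjz" -> "xhrstilsmjz" -> "XHRSTILSMJZ"
  probe: "qlh" -> "qlh" -> "QLH"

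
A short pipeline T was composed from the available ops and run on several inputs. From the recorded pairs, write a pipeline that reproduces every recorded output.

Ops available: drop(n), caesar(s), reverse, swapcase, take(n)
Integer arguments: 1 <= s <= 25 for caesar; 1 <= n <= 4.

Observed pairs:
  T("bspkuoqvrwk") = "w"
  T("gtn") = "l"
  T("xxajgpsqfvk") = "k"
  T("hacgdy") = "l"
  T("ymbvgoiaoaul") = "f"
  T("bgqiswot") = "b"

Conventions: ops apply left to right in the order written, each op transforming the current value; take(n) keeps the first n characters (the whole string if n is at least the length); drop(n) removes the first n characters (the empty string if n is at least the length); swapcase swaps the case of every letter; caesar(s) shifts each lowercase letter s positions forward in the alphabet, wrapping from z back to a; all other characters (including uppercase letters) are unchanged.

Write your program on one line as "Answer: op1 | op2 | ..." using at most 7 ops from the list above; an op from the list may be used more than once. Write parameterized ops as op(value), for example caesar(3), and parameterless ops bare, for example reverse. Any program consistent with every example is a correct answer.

reverse | take(3) | reverse | caesar(4) | caesar(1) | take(1)

Check, running the answer program on each example:
  "bspkuoqvrwk" -> "kwrvqoukpsb" -> "kwr" -> "rwk" -> "vao" -> "wbp" -> "w"
  "gtn" -> "ntg" -> "ntg" -> "gtn" -> "kxr" -> "lys" -> "l"
  "xxajgpsqfvk" -> "kvfqspgjaxx" -> "kvf" -> "fvk" -> "jzo" -> "kap" -> "k"
  "hacgdy" -> "ydgcah" -> "ydg" -> "gdy" -> "khc" -> "lid" -> "l"
  "ymbvgoiaoaul" -> "luaoaiogvbmy" -> "lua" -> "aul" -> "eyp" -> "fzq" -> "f"
  "bgqiswot" -> "towsiqgb" -> "tow" -> "wot" -> "asx" -> "bty" -> "b"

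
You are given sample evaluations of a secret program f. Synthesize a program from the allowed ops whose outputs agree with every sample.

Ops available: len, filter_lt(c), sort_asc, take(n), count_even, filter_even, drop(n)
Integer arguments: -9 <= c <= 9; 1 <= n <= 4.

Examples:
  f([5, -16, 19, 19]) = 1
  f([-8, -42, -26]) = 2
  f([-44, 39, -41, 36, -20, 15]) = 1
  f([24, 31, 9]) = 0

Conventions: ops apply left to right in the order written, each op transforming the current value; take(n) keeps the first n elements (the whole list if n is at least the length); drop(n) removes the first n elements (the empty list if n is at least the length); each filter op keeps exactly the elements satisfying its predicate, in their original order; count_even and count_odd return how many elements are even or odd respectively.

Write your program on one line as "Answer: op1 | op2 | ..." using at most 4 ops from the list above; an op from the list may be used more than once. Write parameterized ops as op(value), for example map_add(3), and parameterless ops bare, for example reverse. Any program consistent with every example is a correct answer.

filter_lt(9) | take(2) | count_even

Check, running the answer program on each example:
  [5, -16, 19, 19] -> [5, -16] -> [5, -16] -> 1
  [-8, -42, -26] -> [-8, -42, -26] -> [-8, -42] -> 2
  [-44, 39, -41, 36, -20, 15] -> [-44, -41, -20] -> [-44, -41] -> 1
  [24, 31, 9] -> [] -> [] -> 0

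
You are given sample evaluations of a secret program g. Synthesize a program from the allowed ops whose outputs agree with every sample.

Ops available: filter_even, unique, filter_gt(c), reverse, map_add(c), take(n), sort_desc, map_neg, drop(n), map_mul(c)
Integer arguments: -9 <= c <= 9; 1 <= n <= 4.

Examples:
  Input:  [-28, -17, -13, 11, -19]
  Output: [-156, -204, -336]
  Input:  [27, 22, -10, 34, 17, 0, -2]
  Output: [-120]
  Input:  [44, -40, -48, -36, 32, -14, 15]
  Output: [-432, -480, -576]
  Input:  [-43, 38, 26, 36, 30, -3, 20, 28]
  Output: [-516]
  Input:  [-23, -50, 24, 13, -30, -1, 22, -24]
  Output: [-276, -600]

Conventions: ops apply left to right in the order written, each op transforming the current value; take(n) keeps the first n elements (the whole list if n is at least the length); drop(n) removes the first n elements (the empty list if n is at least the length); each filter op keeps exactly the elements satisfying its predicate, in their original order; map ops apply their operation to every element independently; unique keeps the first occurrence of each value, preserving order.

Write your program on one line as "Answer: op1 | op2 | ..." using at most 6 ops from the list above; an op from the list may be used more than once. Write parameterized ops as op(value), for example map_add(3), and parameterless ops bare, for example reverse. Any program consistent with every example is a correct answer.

map_mul(4) | map_neg | take(4) | filter_gt(5) | map_mul(-3) | sort_desc

Check, running the answer program on each example:
  [-28, -17, -13, 11, -19] -> [-112, -68, -52, 44, -76] -> [112, 68, 52, -44, 76] -> [112, 68, 52, -44] -> [112, 68, 52] -> [-336, -204, -156] -> [-156, -204, -336]
  [27, 22, -10, 34, 17, 0, -2] -> [108, 88, -40, 136, 68, 0, -8] -> [-108, -88, 40, -136, -68, 0, 8] -> [-108, -88, 40, -136] -> [40] -> [-120] -> [-120]
  [44, -40, -48, -36, 32, -14, 15] -> [176, -160, -192, -144, 128, -56, 60] -> [-176, 160, 192, 144, -128, 56, -60] -> [-176, 160, 192, 144] -> [160, 192, 144] -> [-480, -576, -432] -> [-432, -480, -576]
  [-43, 38, 26, 36, 30, -3, 20, 28] -> [-172, 152, 104, 144, 120, -12, 80, 112] -> [172, -152, -104, -144, -120, 12, -80, -112] -> [172, -152, -104, -144] -> [172] -> [-516] -> [-516]
  [-23, -50, 24, 13, -30, -1, 22, -24] -> [-92, -200, 96, 52, -120, -4, 88, -96] -> [92, 200, -96, -52, 120, 4, -88, 96] -> [92, 200, -96, -52] -> [92, 200] -> [-276, -600] -> [-276, -600]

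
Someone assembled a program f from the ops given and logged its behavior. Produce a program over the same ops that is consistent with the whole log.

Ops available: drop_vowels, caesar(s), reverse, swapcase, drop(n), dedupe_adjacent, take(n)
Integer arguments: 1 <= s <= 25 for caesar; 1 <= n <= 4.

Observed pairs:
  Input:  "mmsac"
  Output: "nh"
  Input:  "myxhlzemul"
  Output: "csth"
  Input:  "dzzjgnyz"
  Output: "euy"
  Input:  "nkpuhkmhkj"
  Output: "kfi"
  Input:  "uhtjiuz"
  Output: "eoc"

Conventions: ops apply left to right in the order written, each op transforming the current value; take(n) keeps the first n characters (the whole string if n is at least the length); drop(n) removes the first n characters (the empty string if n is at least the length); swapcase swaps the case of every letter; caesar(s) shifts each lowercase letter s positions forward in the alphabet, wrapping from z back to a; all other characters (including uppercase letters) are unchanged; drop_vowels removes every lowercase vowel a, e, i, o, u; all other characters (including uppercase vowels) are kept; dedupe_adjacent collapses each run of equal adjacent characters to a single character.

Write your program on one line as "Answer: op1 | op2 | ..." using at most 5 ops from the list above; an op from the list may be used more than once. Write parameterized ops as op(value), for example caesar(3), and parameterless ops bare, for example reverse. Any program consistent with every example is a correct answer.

take(4) | drop_vowels | caesar(21) | dedupe_adjacent | reverse

Check, running the answer program on each example:
  "mmsac" -> "mmsa" -> "mms" -> "hhn" -> "hn" -> "nh"
  "myxhlzemul" -> "myxh" -> "myxh" -> "htsc" -> "htsc" -> "csth"
  "dzzjgnyz" -> "dzzj" -> "dzzj" -> "yuue" -> "yue" -> "euy"
  "nkpuhkmhkj" -> "nkpu" -> "nkp" -> "ifk" -> "ifk" -> "kfi"
  "uhtjiuz" -> "uhtj" -> "htj" -> "coe" -> "coe" -> "eoc"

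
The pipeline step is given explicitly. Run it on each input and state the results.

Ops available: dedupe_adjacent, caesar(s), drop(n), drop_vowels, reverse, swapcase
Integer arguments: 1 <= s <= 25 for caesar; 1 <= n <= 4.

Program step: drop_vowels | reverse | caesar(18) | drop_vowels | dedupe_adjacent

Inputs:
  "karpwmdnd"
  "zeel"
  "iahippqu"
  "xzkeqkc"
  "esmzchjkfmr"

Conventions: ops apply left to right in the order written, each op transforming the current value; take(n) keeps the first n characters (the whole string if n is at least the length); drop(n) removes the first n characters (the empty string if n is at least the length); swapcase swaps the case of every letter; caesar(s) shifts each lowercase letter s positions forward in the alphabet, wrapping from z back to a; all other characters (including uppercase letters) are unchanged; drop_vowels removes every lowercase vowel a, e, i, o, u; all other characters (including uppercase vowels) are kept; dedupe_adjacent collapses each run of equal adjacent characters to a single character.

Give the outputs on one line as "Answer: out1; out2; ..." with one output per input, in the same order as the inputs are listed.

Execution, op by op:
  "karpwmdnd" -> "krpwmdnd" -> "dndmwprk" -> "vfveohjc" -> "vfvhjc" -> "vfvhjc"
  "zeel" -> "zl" -> "lz" -> "dr" -> "dr" -> "dr"
  "iahippqu" -> "hppq" -> "qpph" -> "ihhz" -> "hhz" -> "hz"
  "xzkeqkc" -> "xzkqkc" -> "ckqkzx" -> "ucicrp" -> "ccrp" -> "crp"
  "esmzchjkfmr" -> "smzchjkfmr" -> "rmfkjhczms" -> "jexcbzurek" -> "jxcbzrk" -> "jxcbzrk"

"vfvhjc"; "dr"; "hz"; "crp"; "jxcbzrk"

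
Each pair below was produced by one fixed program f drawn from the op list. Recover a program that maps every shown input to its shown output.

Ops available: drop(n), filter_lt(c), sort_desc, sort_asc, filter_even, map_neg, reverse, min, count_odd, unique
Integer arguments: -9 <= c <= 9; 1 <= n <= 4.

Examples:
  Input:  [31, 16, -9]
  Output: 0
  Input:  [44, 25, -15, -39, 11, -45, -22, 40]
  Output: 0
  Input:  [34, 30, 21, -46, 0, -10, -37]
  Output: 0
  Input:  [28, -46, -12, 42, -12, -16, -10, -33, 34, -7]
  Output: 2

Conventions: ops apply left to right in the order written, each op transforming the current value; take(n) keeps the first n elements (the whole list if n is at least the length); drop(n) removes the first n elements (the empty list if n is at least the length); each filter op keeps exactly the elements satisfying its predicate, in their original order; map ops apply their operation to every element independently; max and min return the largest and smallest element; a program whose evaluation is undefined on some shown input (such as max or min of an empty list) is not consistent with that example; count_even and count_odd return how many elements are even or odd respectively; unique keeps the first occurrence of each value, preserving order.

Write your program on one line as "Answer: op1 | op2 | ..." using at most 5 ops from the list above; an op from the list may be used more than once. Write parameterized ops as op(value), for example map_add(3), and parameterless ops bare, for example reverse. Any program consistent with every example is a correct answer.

filter_lt(-6) | drop(3) | sort_asc | count_odd

Check, running the answer program on each example:
  [31, 16, -9] -> [-9] -> [] -> [] -> 0
  [44, 25, -15, -39, 11, -45, -22, 40] -> [-15, -39, -45, -22] -> [-22] -> [-22] -> 0
  [34, 30, 21, -46, 0, -10, -37] -> [-46, -10, -37] -> [] -> [] -> 0
  [28, -46, -12, 42, -12, -16, -10, -33, 34, -7] -> [-46, -12, -12, -16, -10, -33, -7] -> [-16, -10, -33, -7] -> [-33, -16, -10, -7] -> 2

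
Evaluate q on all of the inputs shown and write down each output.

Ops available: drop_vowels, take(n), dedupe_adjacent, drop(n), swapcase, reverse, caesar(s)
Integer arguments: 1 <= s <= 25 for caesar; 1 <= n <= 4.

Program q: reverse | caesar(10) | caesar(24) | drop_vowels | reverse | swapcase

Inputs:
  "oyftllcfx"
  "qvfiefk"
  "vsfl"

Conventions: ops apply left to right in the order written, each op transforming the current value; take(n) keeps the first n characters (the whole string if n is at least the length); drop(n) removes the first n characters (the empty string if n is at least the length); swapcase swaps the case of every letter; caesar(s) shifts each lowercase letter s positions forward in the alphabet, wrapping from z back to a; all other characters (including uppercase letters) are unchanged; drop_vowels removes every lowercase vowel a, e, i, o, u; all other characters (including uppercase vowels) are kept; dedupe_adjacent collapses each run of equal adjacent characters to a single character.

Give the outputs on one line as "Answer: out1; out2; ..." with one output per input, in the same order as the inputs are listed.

Execution, op by op:
  "oyftllcfx" -> "xfclltfyo" -> "hpmvvdpiy" -> "fnkttbngw" -> "fnkttbngw" -> "wgnbttknf" -> "WGNBTTKNF"
  "qvfiefk" -> "kfeifvq" -> "upospfa" -> "snmqndy" -> "snmqndy" -> "ydnqmns" -> "YDNQMNS"
  "vsfl" -> "lfsv" -> "vpcf" -> "tnad" -> "tnd" -> "dnt" -> "DNT"

"WGNBTTKNF"; "YDNQMNS"; "DNT"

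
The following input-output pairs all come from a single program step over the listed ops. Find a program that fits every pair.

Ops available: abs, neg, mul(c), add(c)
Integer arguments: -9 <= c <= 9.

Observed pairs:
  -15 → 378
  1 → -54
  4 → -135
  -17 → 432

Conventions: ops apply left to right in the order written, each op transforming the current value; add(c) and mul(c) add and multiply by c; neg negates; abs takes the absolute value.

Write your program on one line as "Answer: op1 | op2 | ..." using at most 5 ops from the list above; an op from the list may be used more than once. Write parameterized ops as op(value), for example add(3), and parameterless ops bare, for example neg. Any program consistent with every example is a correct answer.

add(1) | mul(-3) | neg | mul(-9)

Check, running the answer program on each example:
  -15 -> -14 -> 42 -> -42 -> 378
  1 -> 2 -> -6 -> 6 -> -54
  4 -> 5 -> -15 -> 15 -> -135
  -17 -> -16 -> 48 -> -48 -> 432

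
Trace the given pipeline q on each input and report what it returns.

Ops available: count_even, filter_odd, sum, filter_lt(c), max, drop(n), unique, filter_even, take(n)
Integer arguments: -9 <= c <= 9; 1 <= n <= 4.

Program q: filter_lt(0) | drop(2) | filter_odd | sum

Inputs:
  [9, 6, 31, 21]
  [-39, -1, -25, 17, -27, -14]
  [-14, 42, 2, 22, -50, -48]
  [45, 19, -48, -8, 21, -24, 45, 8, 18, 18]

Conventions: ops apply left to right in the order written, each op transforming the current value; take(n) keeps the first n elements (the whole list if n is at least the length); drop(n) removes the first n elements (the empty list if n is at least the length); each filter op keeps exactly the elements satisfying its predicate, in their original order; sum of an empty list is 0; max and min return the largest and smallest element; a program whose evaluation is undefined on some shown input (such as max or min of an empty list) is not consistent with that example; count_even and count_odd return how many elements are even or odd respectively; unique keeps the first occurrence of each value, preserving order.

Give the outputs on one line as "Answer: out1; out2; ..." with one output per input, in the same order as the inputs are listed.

Execution, op by op:
  [9, 6, 31, 21] -> [] -> [] -> [] -> 0
  [-39, -1, -25, 17, -27, -14] -> [-39, -1, -25, -27, -14] -> [-25, -27, -14] -> [-25, -27] -> -52
  [-14, 42, 2, 22, -50, -48] -> [-14, -50, -48] -> [-48] -> [] -> 0
  [45, 19, -48, -8, 21, -24, 45, 8, 18, 18] -> [-48, -8, -24] -> [-24] -> [] -> 0

0; -52; 0; 0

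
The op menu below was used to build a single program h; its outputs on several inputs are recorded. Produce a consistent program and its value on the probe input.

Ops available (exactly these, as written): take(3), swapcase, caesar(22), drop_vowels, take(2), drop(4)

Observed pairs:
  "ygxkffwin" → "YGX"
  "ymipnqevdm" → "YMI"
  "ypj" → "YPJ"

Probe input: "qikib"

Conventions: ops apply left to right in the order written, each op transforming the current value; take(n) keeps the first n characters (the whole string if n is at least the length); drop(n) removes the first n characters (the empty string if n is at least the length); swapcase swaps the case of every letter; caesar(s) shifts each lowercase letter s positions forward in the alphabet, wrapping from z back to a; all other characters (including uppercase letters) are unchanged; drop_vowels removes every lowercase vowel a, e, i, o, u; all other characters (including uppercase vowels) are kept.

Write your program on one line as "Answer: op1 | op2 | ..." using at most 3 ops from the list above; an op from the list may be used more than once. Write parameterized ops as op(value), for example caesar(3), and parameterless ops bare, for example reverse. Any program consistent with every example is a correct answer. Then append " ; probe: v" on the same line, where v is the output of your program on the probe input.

swapcase | take(3) ; probe: "QIK"

Check, running the answer program on each example:
  "ygxkffwin" -> "YGXKFFWIN" -> "YGX"
  "ymipnqevdm" -> "YMIPNQEVDM" -> "YMI"
  "ypj" -> "YPJ" -> "YPJ"
  probe: "qikib" -> "QIKIB" -> "QIK"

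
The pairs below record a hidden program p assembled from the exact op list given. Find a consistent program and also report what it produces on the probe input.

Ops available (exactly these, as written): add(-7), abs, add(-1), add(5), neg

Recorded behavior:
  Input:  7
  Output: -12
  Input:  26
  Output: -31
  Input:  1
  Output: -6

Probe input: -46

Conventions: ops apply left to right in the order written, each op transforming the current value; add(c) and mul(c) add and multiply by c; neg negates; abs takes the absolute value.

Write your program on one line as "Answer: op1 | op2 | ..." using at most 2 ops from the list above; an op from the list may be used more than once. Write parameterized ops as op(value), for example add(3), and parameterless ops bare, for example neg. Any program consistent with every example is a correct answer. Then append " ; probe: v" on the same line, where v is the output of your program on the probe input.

add(5) | neg ; probe: 41

Check, running the answer program on each example:
  7 -> 12 -> -12
  26 -> 31 -> -31
  1 -> 6 -> -6
  probe: -46 -> -41 -> 41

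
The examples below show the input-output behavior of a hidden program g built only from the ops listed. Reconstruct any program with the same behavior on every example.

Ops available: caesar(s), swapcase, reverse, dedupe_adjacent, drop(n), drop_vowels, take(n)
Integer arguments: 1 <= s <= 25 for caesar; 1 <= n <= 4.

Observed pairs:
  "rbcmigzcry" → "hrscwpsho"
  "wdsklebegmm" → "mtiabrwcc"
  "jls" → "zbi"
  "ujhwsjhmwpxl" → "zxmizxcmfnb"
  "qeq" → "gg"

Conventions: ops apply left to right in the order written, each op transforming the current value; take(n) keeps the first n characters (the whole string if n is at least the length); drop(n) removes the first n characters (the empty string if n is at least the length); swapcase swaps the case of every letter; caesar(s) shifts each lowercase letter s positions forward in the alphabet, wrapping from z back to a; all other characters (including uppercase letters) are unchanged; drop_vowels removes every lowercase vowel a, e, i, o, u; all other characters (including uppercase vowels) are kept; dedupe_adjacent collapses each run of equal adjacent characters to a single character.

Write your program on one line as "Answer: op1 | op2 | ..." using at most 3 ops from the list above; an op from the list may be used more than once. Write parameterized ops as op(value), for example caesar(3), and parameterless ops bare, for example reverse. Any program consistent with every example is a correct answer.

drop_vowels | caesar(8) | caesar(8)

Check, running the answer program on each example:
  "rbcmigzcry" -> "rbcmgzcry" -> "zjkuohkzg" -> "hrscwpsho"
  "wdsklebegmm" -> "wdsklbgmm" -> "elastjouu" -> "mtiabrwcc"
  "jls" -> "jls" -> "rta" -> "zbi"
  "ujhwsjhmwpxl" -> "jhwsjhmwpxl" -> "rpearpuexft" -> "zxmizxcmfnb"
  "qeq" -> "qq" -> "yy" -> "gg"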